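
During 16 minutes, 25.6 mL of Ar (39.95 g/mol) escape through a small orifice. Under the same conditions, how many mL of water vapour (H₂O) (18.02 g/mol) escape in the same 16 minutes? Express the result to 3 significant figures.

38.1 mL

By Graham's law, rate_H₂O/rate_Ar = √(M_Ar/M_H₂O) = √(39.95/18.02) = √2.217 = 1.489.
So the volume for H₂O is 25.6 × 1.489 = 38.1 mL.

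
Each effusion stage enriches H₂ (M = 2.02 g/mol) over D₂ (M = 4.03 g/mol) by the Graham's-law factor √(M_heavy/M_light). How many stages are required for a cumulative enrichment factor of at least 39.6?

Per stage α = (4.03/2.02)^(1/2) = 1.99505^0.5, giving ln α = 0.3453.
Need α^N ≥ 39.6 ⇒ N ≥ ln(39.6) / ln α = 3.679 / 0.3453 = 10.65.
Rounding up, N = 11 stages.

11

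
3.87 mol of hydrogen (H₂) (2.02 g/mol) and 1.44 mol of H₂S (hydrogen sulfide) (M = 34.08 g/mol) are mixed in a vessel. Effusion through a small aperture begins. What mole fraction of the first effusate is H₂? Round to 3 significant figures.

Effusion rate of each component ∝ n_i/√M_i (partial pressure × 1/√M).
So x_H₂ in the escaping gas = (n_H₂/√M_H₂) / Σ(n_i/√M_i)
= (3.87/√2.02) / (3.87/√2.02 + 1.44/√34.08) = 2.723/(2.723 + 0.2467) = 0.917.

0.917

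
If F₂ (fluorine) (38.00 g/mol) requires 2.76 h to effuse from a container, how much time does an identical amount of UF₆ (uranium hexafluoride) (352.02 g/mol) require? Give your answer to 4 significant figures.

8.400 h

From Graham's law, t_UF₆/t_F₂ = √(M_UF₆/M_F₂) = √(352.02/38.00) = √9.264 = 3.044.
So the time for UF₆ is 2.76 × 3.044 = 8.400 h.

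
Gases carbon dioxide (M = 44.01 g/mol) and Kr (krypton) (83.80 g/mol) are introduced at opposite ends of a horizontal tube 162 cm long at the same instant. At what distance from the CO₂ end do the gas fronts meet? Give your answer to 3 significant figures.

Graham's law gives d_CO₂/d_Kr = rate_CO₂/rate_Kr = √(M_Kr/M_CO₂) = √(83.80/44.01) = 1.380.
With d_CO₂ + d_Kr = 162 cm, d_Kr = 162/(1 + 1.380) = 68.07 cm.
d_CO₂ = 162 − 68.07 = 93.9 cm.

93.9 cm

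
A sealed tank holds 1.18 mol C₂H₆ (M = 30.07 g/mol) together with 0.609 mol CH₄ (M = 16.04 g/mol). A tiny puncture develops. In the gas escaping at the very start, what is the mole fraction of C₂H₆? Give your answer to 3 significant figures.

The effusion rate of species i is ∝ p_i/√M_i ∝ n_i/√M_i.
x_C₂H₆(eff) = (n_C₂H₆/√M_C₂H₆) / (n_C₂H₆/√M_C₂H₆ + n_CH₄/√M_CH₄)
= (1.18/√30.07) / (1.18/√30.07 + 0.609/√16.04) = 0.2152/(0.2152 + 0.1521) = 0.586.

0.586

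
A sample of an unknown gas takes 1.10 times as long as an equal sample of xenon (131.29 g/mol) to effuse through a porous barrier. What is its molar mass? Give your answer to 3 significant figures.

159 g/mol

Graham's law gives t_X/t_Xe = √(M_X/M_Xe).
1.10 = √(M_X/131.29)
M_X = 131.29 × 1.10² = 131.29 × 1.210 = 159 g/mol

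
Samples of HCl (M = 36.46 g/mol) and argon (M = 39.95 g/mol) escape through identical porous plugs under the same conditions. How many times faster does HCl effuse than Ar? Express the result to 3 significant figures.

1.05

Graham's law gives rate_HCl/rate_Ar = √(M_Ar/M_HCl) = √(39.95/36.46) = √1.096 = 1.05.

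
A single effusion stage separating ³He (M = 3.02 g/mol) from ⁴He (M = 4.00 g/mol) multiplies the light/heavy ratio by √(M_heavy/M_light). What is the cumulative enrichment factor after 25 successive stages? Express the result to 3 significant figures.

33.5

Overall factor = α^25 with α = √(4.00/3.02), i.e. (4.00/3.02)^(25/2).
= 1.32450^(25/2) = 33.5.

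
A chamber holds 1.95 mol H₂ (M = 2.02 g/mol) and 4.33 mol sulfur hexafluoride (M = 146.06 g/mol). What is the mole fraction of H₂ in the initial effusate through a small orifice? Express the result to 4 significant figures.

Effusion rate of each component ∝ n_i/√M_i (partial pressure × 1/√M).
x_H₂(eff) = (n_H₂/√M_H₂) / (n_H₂/√M_H₂ + n_SF₆/√M_SF₆)
= (1.95/√2.02) / (1.95/√2.02 + 4.33/√146.06) = 1.372/(1.372 + 0.3583) = 0.7929.

0.7929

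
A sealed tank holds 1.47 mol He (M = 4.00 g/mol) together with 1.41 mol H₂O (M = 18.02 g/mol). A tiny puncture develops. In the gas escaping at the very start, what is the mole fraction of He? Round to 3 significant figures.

Each component's effusion rate ∝ (its partial pressure)·(1/√M) ∝ n_i/√M_i.
So x_He in the escaping gas = (n_He/√M_He) / Σ(n_i/√M_i)
= (1.47/√4.00) / (1.47/√4.00 + 1.41/√18.02) = 0.7350/(0.7350 + 0.3322) = 0.689.

0.689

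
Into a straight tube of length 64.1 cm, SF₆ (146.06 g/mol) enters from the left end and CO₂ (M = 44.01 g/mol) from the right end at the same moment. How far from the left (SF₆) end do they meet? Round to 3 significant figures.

The fronts meet when d_SF₆ + d_CO₂ = L with d_SF₆/d_CO₂ = √(M_CO₂/M_SF₆) (Graham's law). Here √(M_CO₂/M_SF₆) = √(44.01/146.06) = 0.5489.
With d_SF₆ + d_CO₂ = 64.1 cm, d_CO₂ = 64.1/(1 + 0.5489) = 41.38 cm.
d_SF₆ = 64.1 − 41.38 = 22.7 cm.

22.7 cm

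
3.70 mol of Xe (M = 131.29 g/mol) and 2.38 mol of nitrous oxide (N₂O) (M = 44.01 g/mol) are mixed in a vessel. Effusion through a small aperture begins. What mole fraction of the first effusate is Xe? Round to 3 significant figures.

0.474

The effusion rate of species i is ∝ p_i/√M_i ∝ n_i/√M_i.
So x_Xe in the escaping gas = (n_Xe/√M_Xe) / Σ(n_i/√M_i)
= (3.70/√131.29) / (3.70/√131.29 + 2.38/√44.01) = 0.3229/(0.3229 + 0.3588) = 0.474.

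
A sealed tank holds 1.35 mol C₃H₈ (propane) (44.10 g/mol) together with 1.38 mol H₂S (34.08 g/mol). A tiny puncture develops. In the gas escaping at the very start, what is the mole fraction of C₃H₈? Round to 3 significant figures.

The effusion rate of species i is ∝ p_i/√M_i ∝ n_i/√M_i.
Mole fraction of C₃H₈ in the effusate = (n_C₃H₈/√M_C₃H₈) / (n_C₃H₈/√M_C₃H₈ + n_H₂S/√M_H₂S)
= (1.35/√44.10) / (1.35/√44.10 + 1.38/√34.08) = 0.2033/(0.2033 + 0.2364) = 0.462.

0.462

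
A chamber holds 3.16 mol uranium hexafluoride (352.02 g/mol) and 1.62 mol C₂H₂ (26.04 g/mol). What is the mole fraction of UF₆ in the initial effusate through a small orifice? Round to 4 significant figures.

Rate_i ∝ x_i/√M_i (Graham's law weighted by mole fraction), so the effusate composition follows n_i/√M_i.
x_UF₆(eff) = (n_UF₆/√M_UF₆) / (n_UF₆/√M_UF₆ + n_C₂H₂/√M_C₂H₂)
= (3.16/√352.02) / (3.16/√352.02 + 1.62/√26.04) = 0.1684/(0.1684 + 0.3175) = 0.3466.

0.3466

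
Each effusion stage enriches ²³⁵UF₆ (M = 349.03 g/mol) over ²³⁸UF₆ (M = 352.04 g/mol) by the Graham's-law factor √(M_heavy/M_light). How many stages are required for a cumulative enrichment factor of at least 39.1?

854

Per stage α = (352.04/349.03)^(1/2) = 1.00862^0.5, giving ln α = 0.004293.
Need α^N ≥ 39.1 ⇒ N ≥ ln(39.1) / ln α = 3.666 / 0.004293 = 853.88.
So at least 854 stages are needed.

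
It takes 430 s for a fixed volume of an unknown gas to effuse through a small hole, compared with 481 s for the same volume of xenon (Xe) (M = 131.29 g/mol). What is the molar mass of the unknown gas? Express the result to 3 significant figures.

Graham's law gives t_X/t_Xe = √(M_X/M_Xe).
430/481 = 0.8940 = √(M_X/131.29)
M_X = 131.29 × 0.8940² = 131.29 × 0.7992 = 105 g/mol

105 g/mol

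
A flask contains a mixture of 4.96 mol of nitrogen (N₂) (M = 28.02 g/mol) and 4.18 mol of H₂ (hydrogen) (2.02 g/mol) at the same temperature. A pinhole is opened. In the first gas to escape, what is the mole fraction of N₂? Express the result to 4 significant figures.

0.2416

The effusion rate of species i is ∝ p_i/√M_i ∝ n_i/√M_i.
x_N₂(eff) = (n_N₂/√M_N₂) / (n_N₂/√M_N₂ + n_H₂/√M_H₂)
= (4.96/√28.02) / (4.96/√28.02 + 4.18/√2.02) = 0.9370/(0.9370 + 2.941) = 0.2416.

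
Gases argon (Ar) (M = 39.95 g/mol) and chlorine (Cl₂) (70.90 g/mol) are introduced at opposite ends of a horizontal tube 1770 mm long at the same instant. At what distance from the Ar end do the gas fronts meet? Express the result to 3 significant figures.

Graham's law gives d_Ar/d_Cl₂ = rate_Ar/rate_Cl₂ = √(M_Cl₂/M_Ar) = √(70.90/39.95) = 1.332.
With d_Ar + d_Cl₂ = 1770 mm, d_Cl₂ = 1770/(1 + 1.332) = 758.9 mm.
d_Ar = 1770 − 758.9 = 1010 mm.

1010 mm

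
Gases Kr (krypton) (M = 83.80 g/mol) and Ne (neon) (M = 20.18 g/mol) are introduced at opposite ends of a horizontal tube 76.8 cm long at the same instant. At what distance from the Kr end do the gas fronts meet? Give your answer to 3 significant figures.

25.3 cm

The fronts meet when d_Kr + d_Ne = L with d_Kr/d_Ne = √(M_Ne/M_Kr) (Graham's law). Here √(M_Ne/M_Kr) = √(20.18/83.80) = 0.4907.
With d_Kr + d_Ne = 76.8 cm, d_Ne = 76.8/(1 + 0.4907) = 51.52 cm.
d_Kr = 76.8 − 51.52 = 25.3 cm.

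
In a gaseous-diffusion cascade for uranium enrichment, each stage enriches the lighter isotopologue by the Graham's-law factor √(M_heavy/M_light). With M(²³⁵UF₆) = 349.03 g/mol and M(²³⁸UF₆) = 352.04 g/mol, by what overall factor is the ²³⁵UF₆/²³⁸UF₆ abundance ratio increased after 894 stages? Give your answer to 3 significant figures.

After 894 stages the ratio has grown by (√(352.04/349.03))^894 = (352.04/349.03)^(894/2).
= 1.00862^447 = 46.4.

46.4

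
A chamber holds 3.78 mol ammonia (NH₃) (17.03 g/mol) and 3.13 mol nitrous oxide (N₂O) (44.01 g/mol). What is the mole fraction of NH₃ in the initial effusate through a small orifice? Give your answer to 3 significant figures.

0.660

Rate_i ∝ x_i/√M_i (Graham's law weighted by mole fraction), so the effusate composition follows n_i/√M_i.
So x_NH₃ in the escaping gas = (n_NH₃/√M_NH₃) / Σ(n_i/√M_i)
= (3.78/√17.03) / (3.78/√17.03 + 3.13/√44.01) = 0.9160/(0.9160 + 0.4718) = 0.660.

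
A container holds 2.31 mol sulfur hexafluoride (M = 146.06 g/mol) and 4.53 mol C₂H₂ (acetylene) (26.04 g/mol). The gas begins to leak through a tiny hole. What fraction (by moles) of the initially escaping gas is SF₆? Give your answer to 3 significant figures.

Each component's effusion rate ∝ (its partial pressure)·(1/√M) ∝ n_i/√M_i.
x_SF₆(eff) = (n_SF₆/√M_SF₆) / (n_SF₆/√M_SF₆ + n_C₂H₂/√M_C₂H₂)
= (2.31/√146.06) / (2.31/√146.06 + 4.53/√26.04) = 0.1911/(0.1911 + 0.8877) = 0.177.

0.177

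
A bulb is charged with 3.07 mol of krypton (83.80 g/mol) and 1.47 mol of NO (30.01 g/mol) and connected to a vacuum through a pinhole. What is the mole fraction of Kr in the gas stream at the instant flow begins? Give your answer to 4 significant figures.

Effusion rate of each component ∝ n_i/√M_i (partial pressure × 1/√M).
Mole fraction of Kr in the effusate = (n_Kr/√M_Kr) / (n_Kr/√M_Kr + n_NO/√M_NO)
= (3.07/√83.80) / (3.07/√83.80 + 1.47/√30.01) = 0.3354/(0.3354 + 0.2683) = 0.5555.

0.5555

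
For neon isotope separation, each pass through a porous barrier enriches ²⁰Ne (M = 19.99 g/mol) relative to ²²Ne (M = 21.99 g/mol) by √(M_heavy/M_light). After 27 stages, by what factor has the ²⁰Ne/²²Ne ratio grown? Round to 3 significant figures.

3.62

Each stage multiplies the ratio by α = √(21.99/19.99), so after 27 stages the overall factor is α^27 = (21.99/19.99)^(27/2).
= 1.10005^(27/2) = 3.62.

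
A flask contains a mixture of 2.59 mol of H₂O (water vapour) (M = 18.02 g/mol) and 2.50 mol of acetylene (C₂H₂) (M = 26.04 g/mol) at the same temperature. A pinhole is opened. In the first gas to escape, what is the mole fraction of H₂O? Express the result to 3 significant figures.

The effusion rate of species i is ∝ p_i/√M_i ∝ n_i/√M_i.
x_H₂O(eff) = (n_H₂O/√M_H₂O) / (n_H₂O/√M_H₂O + n_C₂H₂/√M_C₂H₂)
= (2.59/√18.02) / (2.59/√18.02 + 2.50/√26.04) = 0.6101/(0.6101 + 0.4899) = 0.555.

0.555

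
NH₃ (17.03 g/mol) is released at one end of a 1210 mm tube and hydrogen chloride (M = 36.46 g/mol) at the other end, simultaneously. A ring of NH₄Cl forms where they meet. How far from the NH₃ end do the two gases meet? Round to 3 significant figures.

719 mm

Distances travelled in equal time are proportional to diffusion rates, so d_NH₃/d_HCl = √(M_HCl/M_NH₃) = √(36.46/17.03) = 1.463.
With d_NH₃ + d_HCl = 1210 mm, d_HCl = 1210/(1 + 1.463) = 491.2 mm.
d_NH₃ = 1210 − 491.2 = 719 mm.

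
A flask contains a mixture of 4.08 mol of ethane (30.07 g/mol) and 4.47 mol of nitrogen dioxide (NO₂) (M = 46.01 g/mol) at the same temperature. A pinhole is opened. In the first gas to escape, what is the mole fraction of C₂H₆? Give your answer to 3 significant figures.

The effusion rate of species i is ∝ p_i/√M_i ∝ n_i/√M_i.
Mole fraction of C₂H₆ in the effusate = (n_C₂H₆/√M_C₂H₆) / (n_C₂H₆/√M_C₂H₆ + n_NO₂/√M_NO₂)
= (4.08/√30.07) / (4.08/√30.07 + 4.47/√46.01) = 0.7440/(0.7440 + 0.6590) = 0.530.

0.530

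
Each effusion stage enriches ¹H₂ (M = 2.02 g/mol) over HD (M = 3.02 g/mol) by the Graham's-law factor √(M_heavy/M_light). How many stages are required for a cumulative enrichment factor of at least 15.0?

With α = √(3.02/2.02) per stage, ln α = ½ ln(1.49505) = 0.2011.
Need α^N ≥ 15.0 ⇒ N ≥ ln(15.0) / ln α = 2.708 / 0.2011 = 13.47.
Rounding up, N = 14 stages.

14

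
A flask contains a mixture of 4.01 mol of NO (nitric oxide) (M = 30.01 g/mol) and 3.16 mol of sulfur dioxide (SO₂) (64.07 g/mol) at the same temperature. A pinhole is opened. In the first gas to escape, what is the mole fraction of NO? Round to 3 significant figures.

Effusion rate of each component ∝ n_i/√M_i (partial pressure × 1/√M).
x_NO(eff) = (n_NO/√M_NO) / (n_NO/√M_NO + n_SO₂/√M_SO₂)
= (4.01/√30.01) / (4.01/√30.01 + 3.16/√64.07) = 0.7320/(0.7320 + 0.3948) = 0.650.

0.650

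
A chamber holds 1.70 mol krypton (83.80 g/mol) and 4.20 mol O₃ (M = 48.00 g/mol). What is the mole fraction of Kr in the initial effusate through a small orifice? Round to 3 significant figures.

0.235

Each component's effusion rate ∝ (its partial pressure)·(1/√M) ∝ n_i/√M_i.
x_Kr(eff) = (n_Kr/√M_Kr) / (n_Kr/√M_Kr + n_O₃/√M_O₃)
= (1.70/√83.80) / (1.70/√83.80 + 4.20/√48.00) = 0.1857/(0.1857 + 0.6062) = 0.235.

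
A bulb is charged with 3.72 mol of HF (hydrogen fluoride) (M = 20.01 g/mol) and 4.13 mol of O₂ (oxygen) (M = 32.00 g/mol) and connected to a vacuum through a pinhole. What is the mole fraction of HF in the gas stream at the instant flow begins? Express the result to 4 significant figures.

0.5325

Effusion rate of each component ∝ n_i/√M_i (partial pressure × 1/√M).
Mole fraction of HF in the effusate = (n_HF/√M_HF) / (n_HF/√M_HF + n_O₂/√M_O₂)
= (3.72/√20.01) / (3.72/√20.01 + 4.13/√32.00) = 0.8316/(0.8316 + 0.7301) = 0.5325.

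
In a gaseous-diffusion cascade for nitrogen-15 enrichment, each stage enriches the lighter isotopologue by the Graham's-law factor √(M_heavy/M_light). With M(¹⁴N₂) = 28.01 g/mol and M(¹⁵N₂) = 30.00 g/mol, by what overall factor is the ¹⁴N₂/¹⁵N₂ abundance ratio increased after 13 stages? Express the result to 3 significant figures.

1.56

Each stage multiplies the ratio by α = √(30.00/28.01), so after 13 stages the overall factor is α^13 = (30.00/28.01)^(13/2).
= 1.07105^(13/2) = 1.56.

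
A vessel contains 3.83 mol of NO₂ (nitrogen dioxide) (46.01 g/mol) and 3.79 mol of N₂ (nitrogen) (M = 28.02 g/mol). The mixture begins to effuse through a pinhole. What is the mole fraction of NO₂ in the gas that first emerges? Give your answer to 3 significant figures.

0.441

The effusion rate of species i is ∝ p_i/√M_i ∝ n_i/√M_i.
So x_NO₂ in the escaping gas = (n_NO₂/√M_NO₂) / Σ(n_i/√M_i)
= (3.83/√46.01) / (3.83/√46.01 + 3.79/√28.02) = 0.5646/(0.5646 + 0.7160) = 0.441.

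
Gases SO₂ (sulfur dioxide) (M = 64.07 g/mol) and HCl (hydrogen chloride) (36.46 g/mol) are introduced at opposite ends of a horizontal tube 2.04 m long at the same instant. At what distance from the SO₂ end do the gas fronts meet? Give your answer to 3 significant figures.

0.877 m

Distances travelled in equal time are proportional to diffusion rates, so d_SO₂/d_HCl = √(M_HCl/M_SO₂) = √(36.46/64.07) = 0.7544.
With d_SO₂ + d_HCl = 2.04 m, d_HCl = 2.04/(1 + 0.7544) = 1.163 m.
d_SO₂ = 2.04 − 1.163 = 0.877 m.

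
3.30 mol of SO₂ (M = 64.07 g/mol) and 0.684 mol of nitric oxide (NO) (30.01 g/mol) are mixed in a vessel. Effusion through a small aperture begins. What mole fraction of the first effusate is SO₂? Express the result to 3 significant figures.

0.768

Each component's effusion rate ∝ (its partial pressure)·(1/√M) ∝ n_i/√M_i.
x_SO₂(eff) = (n_SO₂/√M_SO₂) / (n_SO₂/√M_SO₂ + n_NO/√M_NO)
= (3.30/√64.07) / (3.30/√64.07 + 0.684/√30.01) = 0.4123/(0.4123 + 0.1249) = 0.768.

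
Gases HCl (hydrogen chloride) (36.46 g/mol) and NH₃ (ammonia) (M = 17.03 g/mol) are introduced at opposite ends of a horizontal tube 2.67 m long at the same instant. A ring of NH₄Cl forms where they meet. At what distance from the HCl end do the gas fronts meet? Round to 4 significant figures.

Distances travelled in equal time are proportional to diffusion rates, so d_HCl/d_NH₃ = √(M_NH₃/M_HCl) = √(17.03/36.46) = 0.6834.
With d_HCl + d_NH₃ = 2.67 m, d_NH₃ = 2.67/(1 + 0.6834) = 1.586 m.
d_HCl = 2.67 − 1.586 = 1.084 m.

1.084 m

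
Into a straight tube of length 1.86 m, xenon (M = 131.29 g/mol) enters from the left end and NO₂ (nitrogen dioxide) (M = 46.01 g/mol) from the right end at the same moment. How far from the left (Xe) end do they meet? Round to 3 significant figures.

Graham's law gives d_Xe/d_NO₂ = rate_Xe/rate_NO₂ = √(M_NO₂/M_Xe) = √(46.01/131.29) = 0.5920.
With d_Xe + d_NO₂ = 1.86 m, d_NO₂ = 1.86/(1 + 0.5920) = 1.168 m.
d_Xe = 1.86 − 1.168 = 0.692 m.

0.692 m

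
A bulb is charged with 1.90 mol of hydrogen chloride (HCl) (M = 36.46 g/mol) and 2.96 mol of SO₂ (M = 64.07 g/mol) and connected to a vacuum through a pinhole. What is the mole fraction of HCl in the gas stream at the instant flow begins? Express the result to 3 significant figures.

Effusion rate of each component ∝ n_i/√M_i (partial pressure × 1/√M).
x_HCl(eff) = (n_HCl/√M_HCl) / (n_HCl/√M_HCl + n_SO₂/√M_SO₂)
= (1.90/√36.46) / (1.90/√36.46 + 2.96/√64.07) = 0.3147/(0.3147 + 0.3698) = 0.460.

0.460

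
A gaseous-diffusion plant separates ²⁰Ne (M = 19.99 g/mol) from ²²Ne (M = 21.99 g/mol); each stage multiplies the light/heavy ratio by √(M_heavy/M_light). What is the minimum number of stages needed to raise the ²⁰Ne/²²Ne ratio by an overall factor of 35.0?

Per stage α = (21.99/19.99)^(1/2) = 1.10005^0.5, giving ln α = 0.04768.
Need α^N ≥ 35.0 ⇒ N ≥ ln(35.0) / ln α = 3.555 / 0.04768 = 74.57.
So at least 75 stages are needed.

75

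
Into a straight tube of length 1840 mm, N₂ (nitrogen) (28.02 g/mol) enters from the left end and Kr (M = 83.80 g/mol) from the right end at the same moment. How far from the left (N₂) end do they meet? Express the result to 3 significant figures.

1170 mm

The fronts meet when d_N₂ + d_Kr = L with d_N₂/d_Kr = √(M_Kr/M_N₂) (Graham's law). Here √(M_Kr/M_N₂) = √(83.80/28.02) = 1.729.
With d_N₂ + d_Kr = 1840 mm, d_Kr = 1840/(1 + 1.729) = 674.1 mm.
d_N₂ = 1840 − 674.1 = 1170 mm.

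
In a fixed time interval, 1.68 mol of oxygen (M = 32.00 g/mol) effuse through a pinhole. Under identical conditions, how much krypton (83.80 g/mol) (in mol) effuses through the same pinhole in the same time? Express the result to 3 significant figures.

Since effusion rate ∝ 1/√M, rate_Kr/rate_O₂ = √(M_O₂/M_Kr) = √(32.00/83.80) = √0.3819 = 0.6179.
So the amount for Kr is 1.68 × 0.6179 = 1.04 mol.

1.04 mol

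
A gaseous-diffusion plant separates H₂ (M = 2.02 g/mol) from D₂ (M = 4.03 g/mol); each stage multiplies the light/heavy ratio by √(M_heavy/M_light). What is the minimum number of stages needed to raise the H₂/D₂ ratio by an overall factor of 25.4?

10

Single-stage factor α = √(4.03/2.02), so ln α = ½ ln(1.99505) = 0.3453.
Need α^N ≥ 25.4 ⇒ N ≥ ln(25.4) / ln α = 3.235 / 0.3453 = 9.37.
So at least 10 stages are needed.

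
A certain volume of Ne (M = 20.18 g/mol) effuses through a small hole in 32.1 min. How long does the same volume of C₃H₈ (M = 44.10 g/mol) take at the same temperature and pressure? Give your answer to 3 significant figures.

Since effusion rate ∝ 1/√M, t_C₃H₈/t_Ne = √(M_C₃H₈/M_Ne) = √(44.10/20.18) = √2.185 = 1.478.
So the time for C₃H₈ is 32.1 × 1.478 = 47.5 min.

47.5 min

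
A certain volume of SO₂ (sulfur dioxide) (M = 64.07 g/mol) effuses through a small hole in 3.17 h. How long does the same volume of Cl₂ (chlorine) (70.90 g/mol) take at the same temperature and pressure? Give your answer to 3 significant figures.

3.33 h

From Graham's law, t_Cl₂/t_SO₂ = √(M_Cl₂/M_SO₂) = √(70.90/64.07) = √1.107 = 1.052.
So the time for Cl₂ is 3.17 × 1.052 = 3.33 h.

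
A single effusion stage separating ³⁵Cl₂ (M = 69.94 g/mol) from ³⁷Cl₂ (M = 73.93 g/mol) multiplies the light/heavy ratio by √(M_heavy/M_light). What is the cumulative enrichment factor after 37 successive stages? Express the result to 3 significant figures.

2.79

Each stage multiplies the ratio by α = √(73.93/69.94), so after 37 stages the overall factor is α^37 = (73.93/69.94)^(37/2).
= 1.05705^(37/2) = 2.79.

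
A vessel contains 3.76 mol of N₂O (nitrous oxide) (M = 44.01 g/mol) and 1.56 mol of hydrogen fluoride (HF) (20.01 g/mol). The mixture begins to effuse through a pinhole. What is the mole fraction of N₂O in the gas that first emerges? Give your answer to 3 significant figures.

0.619

Each component's effusion rate ∝ (its partial pressure)·(1/√M) ∝ n_i/√M_i.
So x_N₂O in the escaping gas = (n_N₂O/√M_N₂O) / Σ(n_i/√M_i)
= (3.76/√44.01) / (3.76/√44.01 + 1.56/√20.01) = 0.5668/(0.5668 + 0.3487) = 0.619.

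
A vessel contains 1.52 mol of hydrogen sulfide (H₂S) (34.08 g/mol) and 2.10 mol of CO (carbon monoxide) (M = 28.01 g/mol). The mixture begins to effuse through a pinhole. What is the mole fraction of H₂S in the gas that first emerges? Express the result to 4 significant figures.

0.3962

Rate_i ∝ x_i/√M_i (Graham's law weighted by mole fraction), so the effusate composition follows n_i/√M_i.
Mole fraction of H₂S in the effusate = (n_H₂S/√M_H₂S) / (n_H₂S/√M_H₂S + n_CO/√M_CO)
= (1.52/√34.08) / (1.52/√34.08 + 2.10/√28.01) = 0.2604/(0.2604 + 0.3968) = 0.3962.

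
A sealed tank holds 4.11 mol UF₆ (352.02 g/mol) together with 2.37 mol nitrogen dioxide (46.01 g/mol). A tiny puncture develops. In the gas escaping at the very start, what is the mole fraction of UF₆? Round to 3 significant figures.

Each component's effusion rate ∝ (its partial pressure)·(1/√M) ∝ n_i/√M_i.
Mole fraction of UF₆ in the effusate = (n_UF₆/√M_UF₆) / (n_UF₆/√M_UF₆ + n_NO₂/√M_NO₂)
= (4.11/√352.02) / (4.11/√352.02 + 2.37/√46.01) = 0.2191/(0.2191 + 0.3494) = 0.385.

0.385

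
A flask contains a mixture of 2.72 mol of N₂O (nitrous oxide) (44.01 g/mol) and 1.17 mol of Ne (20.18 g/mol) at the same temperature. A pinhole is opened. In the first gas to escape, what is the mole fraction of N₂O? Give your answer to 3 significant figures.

Effusion rate of each component ∝ n_i/√M_i (partial pressure × 1/√M).
So x_N₂O in the escaping gas = (n_N₂O/√M_N₂O) / Σ(n_i/√M_i)
= (2.72/√44.01) / (2.72/√44.01 + 1.17/√20.18) = 0.4100/(0.4100 + 0.2605) = 0.612.

0.612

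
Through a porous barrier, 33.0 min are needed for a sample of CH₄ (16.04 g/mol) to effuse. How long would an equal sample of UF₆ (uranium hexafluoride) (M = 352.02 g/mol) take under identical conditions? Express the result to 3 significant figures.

155 min

From Graham's law, t_UF₆/t_CH₄ = √(M_UF₆/M_CH₄) = √(352.02/16.04) = √21.95 = 4.685.
So the time for UF₆ is 33.0 × 4.685 = 155 min.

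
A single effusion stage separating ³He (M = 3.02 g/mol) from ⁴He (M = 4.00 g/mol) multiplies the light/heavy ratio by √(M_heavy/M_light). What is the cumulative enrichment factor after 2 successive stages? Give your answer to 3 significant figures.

Each stage multiplies the ratio by α = √(4.00/3.02), so after 2 stages the overall factor is α^2 = (4.00/3.02)^(2/2).
= 1.32450^1 = 1.32.

1.32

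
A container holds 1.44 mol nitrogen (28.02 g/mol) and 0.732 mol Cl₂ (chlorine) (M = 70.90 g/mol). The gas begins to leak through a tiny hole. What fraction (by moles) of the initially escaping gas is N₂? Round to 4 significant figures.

0.7578

The effusion rate of species i is ∝ p_i/√M_i ∝ n_i/√M_i.
So x_N₂ in the escaping gas = (n_N₂/√M_N₂) / Σ(n_i/√M_i)
= (1.44/√28.02) / (1.44/√28.02 + 0.732/√70.90) = 0.2720/(0.2720 + 0.08693) = 0.7578.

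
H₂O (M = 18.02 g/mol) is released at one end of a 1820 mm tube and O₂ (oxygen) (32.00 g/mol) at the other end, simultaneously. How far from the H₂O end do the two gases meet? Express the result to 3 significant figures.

1040 mm

The fronts meet when d_H₂O + d_O₂ = L with d_H₂O/d_O₂ = √(M_O₂/M_H₂O) (Graham's law). Here √(M_O₂/M_H₂O) = √(32.00/18.02) = 1.333.
With d_H₂O + d_O₂ = 1820 mm, d_O₂ = 1820/(1 + 1.333) = 780.2 mm.
d_H₂O = 1820 − 780.2 = 1040 mm.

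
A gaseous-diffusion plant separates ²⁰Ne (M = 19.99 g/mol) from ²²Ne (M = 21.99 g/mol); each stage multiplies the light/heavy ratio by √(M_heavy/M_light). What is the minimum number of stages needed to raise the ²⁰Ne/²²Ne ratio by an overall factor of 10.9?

51

With α = √(21.99/19.99) per stage, ln α = ½ ln(1.10005) = 0.04768.
Need α^N ≥ 10.9 ⇒ N ≥ ln(10.9) / ln α = 2.389 / 0.04768 = 50.10.
Rounding up, N = 51 stages.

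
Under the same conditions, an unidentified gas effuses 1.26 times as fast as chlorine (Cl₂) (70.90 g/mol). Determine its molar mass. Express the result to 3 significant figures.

Using Graham's law: rate_X/rate_Cl₂ = √(M_Cl₂/M_X).
1.26 = √(70.90/M_X)
M_X = 70.90 / 1.26² = 70.90 / 1.588 = 44.7 g/mol

44.7 g/mol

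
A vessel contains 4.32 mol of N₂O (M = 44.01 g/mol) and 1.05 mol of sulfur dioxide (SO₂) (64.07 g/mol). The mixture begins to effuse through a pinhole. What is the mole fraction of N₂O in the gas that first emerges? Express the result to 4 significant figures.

Rate_i ∝ x_i/√M_i (Graham's law weighted by mole fraction), so the effusate composition follows n_i/√M_i.
x_N₂O(eff) = (n_N₂O/√M_N₂O) / (n_N₂O/√M_N₂O + n_SO₂/√M_SO₂)
= (4.32/√44.01) / (4.32/√44.01 + 1.05/√64.07) = 0.6512/(0.6512 + 0.1312) = 0.8323.

0.8323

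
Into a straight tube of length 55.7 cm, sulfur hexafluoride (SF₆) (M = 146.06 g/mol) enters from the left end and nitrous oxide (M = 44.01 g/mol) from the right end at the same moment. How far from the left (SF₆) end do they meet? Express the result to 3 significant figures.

The fronts meet when d_SF₆ + d_N₂O = L with d_SF₆/d_N₂O = √(M_N₂O/M_SF₆) (Graham's law). Here √(M_N₂O/M_SF₆) = √(44.01/146.06) = 0.5489.
With d_SF₆ + d_N₂O = 55.7 cm, d_N₂O = 55.7/(1 + 0.5489) = 35.96 cm.
d_SF₆ = 55.7 − 35.96 = 19.7 cm.

19.7 cm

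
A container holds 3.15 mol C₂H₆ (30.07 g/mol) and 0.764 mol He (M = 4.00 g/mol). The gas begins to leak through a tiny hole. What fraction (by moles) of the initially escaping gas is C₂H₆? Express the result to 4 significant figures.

Each component's effusion rate ∝ (its partial pressure)·(1/√M) ∝ n_i/√M_i.
Mole fraction of C₂H₆ in the effusate = (n_C₂H₆/√M_C₂H₆) / (n_C₂H₆/√M_C₂H₆ + n_He/√M_He)
= (3.15/√30.07) / (3.15/√30.07 + 0.764/√4.00) = 0.5744/(0.5744 + 0.3820) = 0.6006.

0.6006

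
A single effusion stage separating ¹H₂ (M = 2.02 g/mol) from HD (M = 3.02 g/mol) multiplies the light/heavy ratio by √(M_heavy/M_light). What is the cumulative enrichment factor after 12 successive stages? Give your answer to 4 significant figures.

After 12 stages the ratio has grown by (√(3.02/2.02))^12 = (3.02/2.02)^(12/2).
= 1.49505^6 = 11.17.

11.17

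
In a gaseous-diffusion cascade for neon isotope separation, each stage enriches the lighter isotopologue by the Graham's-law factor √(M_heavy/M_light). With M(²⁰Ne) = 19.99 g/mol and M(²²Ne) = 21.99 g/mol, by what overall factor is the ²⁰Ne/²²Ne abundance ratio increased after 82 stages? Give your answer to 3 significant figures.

The single-stage factor is √(M_heavy/M_light), so 82 stages give [√(21.99/19.99)]^82 = (21.99/19.99)^(82/2).
= 1.10005^41 = 49.9.

49.9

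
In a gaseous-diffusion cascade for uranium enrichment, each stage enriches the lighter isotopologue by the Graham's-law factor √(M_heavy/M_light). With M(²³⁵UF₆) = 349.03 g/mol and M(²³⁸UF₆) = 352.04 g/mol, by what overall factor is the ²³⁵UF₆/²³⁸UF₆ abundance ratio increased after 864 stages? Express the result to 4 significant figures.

Overall factor = α^864 with α = √(352.04/349.03), i.e. (352.04/349.03)^(864/2).
= 1.00862^432 = 40.84.

40.84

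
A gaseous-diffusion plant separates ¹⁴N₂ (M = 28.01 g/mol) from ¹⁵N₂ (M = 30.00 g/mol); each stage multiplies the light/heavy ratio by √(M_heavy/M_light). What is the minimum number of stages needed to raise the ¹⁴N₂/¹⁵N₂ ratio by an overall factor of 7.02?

Per stage α = (30.00/28.01)^(1/2) = 1.07105^0.5, giving ln α = 0.03432.
Need α^N ≥ 7.02 ⇒ N ≥ ln(7.02) / ln α = 1.949 / 0.03432 = 56.79.
So at least 57 stages are needed.

57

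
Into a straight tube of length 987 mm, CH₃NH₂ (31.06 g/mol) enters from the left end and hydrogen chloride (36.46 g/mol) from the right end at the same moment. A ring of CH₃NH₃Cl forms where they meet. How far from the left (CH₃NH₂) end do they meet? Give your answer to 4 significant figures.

In equal time, each gas travels a distance ∝ its rate ∝ 1/√M, so d_CH₃NH₂/d_HCl = √(M_HCl/M_CH₃NH₂) = √(36.46/31.06) = 1.083.
With d_CH₃NH₂ + d_HCl = 987 mm, d_HCl = 987/(1 + 1.083) = 473.7 mm.
d_CH₃NH₂ = 987 − 473.7 = 513.3 mm.

513.3 mm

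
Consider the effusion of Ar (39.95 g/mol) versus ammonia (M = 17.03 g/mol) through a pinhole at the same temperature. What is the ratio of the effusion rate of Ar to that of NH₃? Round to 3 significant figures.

0.653

By Graham's law, rate_Ar/rate_NH₃ = √(M_NH₃/M_Ar) = √(17.03/39.95) = √0.4263 = 0.653.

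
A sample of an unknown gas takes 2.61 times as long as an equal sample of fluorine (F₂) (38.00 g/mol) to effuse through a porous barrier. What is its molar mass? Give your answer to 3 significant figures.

By Graham's law, t_X/t_F₂ = √(M_X/M_F₂).
2.61 = √(M_X/38.00)
M_X = 38.00 × 2.61² = 38.00 × 6.812 = 259 g/mol

259 g/mol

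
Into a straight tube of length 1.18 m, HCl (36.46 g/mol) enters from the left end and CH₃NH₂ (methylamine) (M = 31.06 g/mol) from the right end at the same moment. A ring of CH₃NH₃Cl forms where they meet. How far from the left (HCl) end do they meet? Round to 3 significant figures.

The fronts meet when d_HCl + d_CH₃NH₂ = L with d_HCl/d_CH₃NH₂ = √(M_CH₃NH₂/M_HCl) (Graham's law). Here √(M_CH₃NH₂/M_HCl) = √(31.06/36.46) = 0.9230.
With d_HCl + d_CH₃NH₂ = 1.18 m, d_CH₃NH₂ = 1.18/(1 + 0.9230) = 0.6136 m.
d_HCl = 1.18 − 0.6136 = 0.566 m.

0.566 m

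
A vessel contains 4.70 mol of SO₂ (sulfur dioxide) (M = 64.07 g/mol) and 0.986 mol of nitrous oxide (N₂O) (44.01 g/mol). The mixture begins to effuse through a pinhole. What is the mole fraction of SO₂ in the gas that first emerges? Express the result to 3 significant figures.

0.798

Effusion rate of each component ∝ n_i/√M_i (partial pressure × 1/√M).
So x_SO₂ in the escaping gas = (n_SO₂/√M_SO₂) / Σ(n_i/√M_i)
= (4.70/√64.07) / (4.70/√64.07 + 0.986/√44.01) = 0.5872/(0.5872 + 0.1486) = 0.798.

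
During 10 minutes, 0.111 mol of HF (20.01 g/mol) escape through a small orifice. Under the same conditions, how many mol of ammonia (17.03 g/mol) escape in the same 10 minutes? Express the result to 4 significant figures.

Using Graham's law: rate_NH₃/rate_HF = √(M_HF/M_NH₃) = √(20.01/17.03) = √1.175 = 1.084.
So the amount for NH₃ is 0.111 × 1.084 = 0.1203 mol.

0.1203 mol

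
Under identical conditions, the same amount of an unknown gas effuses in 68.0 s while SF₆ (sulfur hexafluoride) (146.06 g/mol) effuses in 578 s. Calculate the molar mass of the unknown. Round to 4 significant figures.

2.022 g/mol

Since effusion rate ∝ 1/√M, t_X/t_SF₆ = √(M_X/M_SF₆).
68.0/578 = 0.1176 = √(M_X/146.06)
M_X = 146.06 × 0.1176² = 146.06 × 0.01384 = 2.022 g/mol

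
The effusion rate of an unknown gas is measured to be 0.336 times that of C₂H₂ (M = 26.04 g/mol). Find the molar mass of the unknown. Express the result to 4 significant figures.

230.7 g/mol

Using Graham's law: rate_X/rate_C₂H₂ = √(M_C₂H₂/M_X).
0.336 = √(26.04/M_X)
M_X = 26.04 / 0.336² = 26.04 / 0.1129 = 230.7 g/mol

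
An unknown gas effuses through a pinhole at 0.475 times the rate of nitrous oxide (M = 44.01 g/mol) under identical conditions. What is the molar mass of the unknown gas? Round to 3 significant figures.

Using Graham's law: rate_X/rate_N₂O = √(M_N₂O/M_X).
0.475 = √(44.01/M_X)
M_X = 44.01 / 0.475² = 44.01 / 0.2256 = 195 g/mol

195 g/mol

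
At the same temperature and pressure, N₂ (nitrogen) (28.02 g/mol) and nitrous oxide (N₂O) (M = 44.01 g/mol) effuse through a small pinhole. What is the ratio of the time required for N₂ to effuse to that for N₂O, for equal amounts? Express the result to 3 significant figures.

Using Graham's law: t_N₂/t_N₂O = √(M_N₂/M_N₂O) = √(28.02/44.01) = √0.6367 = 0.798.

0.798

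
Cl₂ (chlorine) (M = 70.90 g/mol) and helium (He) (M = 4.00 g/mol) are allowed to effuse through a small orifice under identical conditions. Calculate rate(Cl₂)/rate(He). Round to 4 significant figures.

0.2375

Graham's law gives rate_Cl₂/rate_He = √(M_He/M_Cl₂) = √(4.00/70.90) = √0.05642 = 0.2375.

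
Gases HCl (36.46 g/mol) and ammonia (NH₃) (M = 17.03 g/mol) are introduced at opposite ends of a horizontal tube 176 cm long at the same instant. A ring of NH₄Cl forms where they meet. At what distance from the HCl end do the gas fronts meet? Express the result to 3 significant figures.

71.5 cm

The fronts meet when d_HCl + d_NH₃ = L with d_HCl/d_NH₃ = √(M_NH₃/M_HCl) (Graham's law). Here √(M_NH₃/M_HCl) = √(17.03/36.46) = 0.6834.
With d_HCl + d_NH₃ = 176 cm, d_NH₃ = 176/(1 + 0.6834) = 104.5 cm.
d_HCl = 176 − 104.5 = 71.5 cm.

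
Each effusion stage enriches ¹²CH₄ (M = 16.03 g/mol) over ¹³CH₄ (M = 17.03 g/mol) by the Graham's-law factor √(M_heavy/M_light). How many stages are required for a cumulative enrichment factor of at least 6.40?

62

Per stage α = (17.03/16.03)^(1/2) = 1.06238^0.5, giving ln α = 0.03026.
Need α^N ≥ 6.40 ⇒ N ≥ ln(6.40) / ln α = 1.856 / 0.03026 = 61.35.
So at least 62 stages are needed.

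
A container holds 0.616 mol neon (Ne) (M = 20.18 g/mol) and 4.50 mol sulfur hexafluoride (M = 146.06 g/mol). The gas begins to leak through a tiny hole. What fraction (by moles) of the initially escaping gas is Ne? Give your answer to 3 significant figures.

0.269

Each component's effusion rate ∝ (its partial pressure)·(1/√M) ∝ n_i/√M_i.
So x_Ne in the escaping gas = (n_Ne/√M_Ne) / Σ(n_i/√M_i)
= (0.616/√20.18) / (0.616/√20.18 + 4.50/√146.06) = 0.1371/(0.1371 + 0.3723) = 0.269.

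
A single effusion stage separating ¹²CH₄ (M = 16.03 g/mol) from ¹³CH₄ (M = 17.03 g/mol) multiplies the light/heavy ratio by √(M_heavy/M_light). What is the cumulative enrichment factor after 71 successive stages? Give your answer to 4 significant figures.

The single-stage factor is √(M_heavy/M_light), so 71 stages give [√(17.03/16.03)]^71 = (17.03/16.03)^(71/2).
= 1.06238^(71/2) = 8.570.

8.570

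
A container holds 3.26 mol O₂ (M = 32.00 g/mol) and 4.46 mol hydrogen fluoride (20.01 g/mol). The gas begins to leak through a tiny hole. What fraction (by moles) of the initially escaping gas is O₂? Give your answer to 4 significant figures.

Each component's effusion rate ∝ (its partial pressure)·(1/√M) ∝ n_i/√M_i.
x_O₂(eff) = (n_O₂/√M_O₂) / (n_O₂/√M_O₂ + n_HF/√M_HF)
= (3.26/√32.00) / (3.26/√32.00 + 4.46/√20.01) = 0.5763/(0.5763 + 0.9970) = 0.3663.

0.3663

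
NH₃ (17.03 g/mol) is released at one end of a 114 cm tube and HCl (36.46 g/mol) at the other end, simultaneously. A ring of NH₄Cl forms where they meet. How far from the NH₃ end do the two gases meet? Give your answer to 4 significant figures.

67.72 cm

The fronts meet when d_NH₃ + d_HCl = L with d_NH₃/d_HCl = √(M_HCl/M_NH₃) (Graham's law). Here √(M_HCl/M_NH₃) = √(36.46/17.03) = 1.463.
With d_NH₃ + d_HCl = 114 cm, d_HCl = 114/(1 + 1.463) = 46.28 cm.
d_NH₃ = 114 − 46.28 = 67.72 cm.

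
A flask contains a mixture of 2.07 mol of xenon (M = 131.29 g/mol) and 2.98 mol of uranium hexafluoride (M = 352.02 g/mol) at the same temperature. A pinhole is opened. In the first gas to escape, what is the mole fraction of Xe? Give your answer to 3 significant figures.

0.532

Rate_i ∝ x_i/√M_i (Graham's law weighted by mole fraction), so the effusate composition follows n_i/√M_i.
Mole fraction of Xe in the effusate = (n_Xe/√M_Xe) / (n_Xe/√M_Xe + n_UF₆/√M_UF₆)
= (2.07/√131.29) / (2.07/√131.29 + 2.98/√352.02) = 0.1807/(0.1807 + 0.1588) = 0.532.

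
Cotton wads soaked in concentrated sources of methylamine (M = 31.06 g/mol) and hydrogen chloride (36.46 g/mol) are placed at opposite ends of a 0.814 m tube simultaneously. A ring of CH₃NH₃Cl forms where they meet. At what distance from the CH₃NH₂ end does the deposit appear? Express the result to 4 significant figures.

0.4233 m

In equal time, each gas travels a distance ∝ its rate ∝ 1/√M, so d_CH₃NH₂/d_HCl = √(M_HCl/M_CH₃NH₂) = √(36.46/31.06) = 1.083.
With d_CH₃NH₂ + d_HCl = 0.814 m, d_HCl = 0.814/(1 + 1.083) = 0.3907 m.
d_CH₃NH₂ = 0.814 − 0.3907 = 0.4233 m.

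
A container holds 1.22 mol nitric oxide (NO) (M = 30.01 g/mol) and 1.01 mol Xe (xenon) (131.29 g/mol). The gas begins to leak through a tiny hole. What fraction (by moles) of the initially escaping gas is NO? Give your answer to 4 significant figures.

0.7164

Each component's effusion rate ∝ (its partial pressure)·(1/√M) ∝ n_i/√M_i.
Mole fraction of NO in the effusate = (n_NO/√M_NO) / (n_NO/√M_NO + n_Xe/√M_Xe)
= (1.22/√30.01) / (1.22/√30.01 + 1.01/√131.29) = 0.2227/(0.2227 + 0.08815) = 0.7164.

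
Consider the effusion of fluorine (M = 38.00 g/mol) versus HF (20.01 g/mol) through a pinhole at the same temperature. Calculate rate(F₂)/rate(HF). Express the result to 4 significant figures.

Graham's law gives rate_F₂/rate_HF = √(M_HF/M_F₂) = √(20.01/38.00) = √0.5266 = 0.7257.

0.7257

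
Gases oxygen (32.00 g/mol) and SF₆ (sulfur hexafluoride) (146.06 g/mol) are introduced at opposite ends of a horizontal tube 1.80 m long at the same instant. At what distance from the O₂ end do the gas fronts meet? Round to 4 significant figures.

1.226 m

Graham's law gives d_O₂/d_SF₆ = rate_O₂/rate_SF₆ = √(M_SF₆/M_O₂) = √(146.06/32.00) = 2.136.
With d_O₂ + d_SF₆ = 1.80 m, d_SF₆ = 1.80/(1 + 2.136) = 0.5739 m.
d_O₂ = 1.80 − 0.5739 = 1.226 m.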